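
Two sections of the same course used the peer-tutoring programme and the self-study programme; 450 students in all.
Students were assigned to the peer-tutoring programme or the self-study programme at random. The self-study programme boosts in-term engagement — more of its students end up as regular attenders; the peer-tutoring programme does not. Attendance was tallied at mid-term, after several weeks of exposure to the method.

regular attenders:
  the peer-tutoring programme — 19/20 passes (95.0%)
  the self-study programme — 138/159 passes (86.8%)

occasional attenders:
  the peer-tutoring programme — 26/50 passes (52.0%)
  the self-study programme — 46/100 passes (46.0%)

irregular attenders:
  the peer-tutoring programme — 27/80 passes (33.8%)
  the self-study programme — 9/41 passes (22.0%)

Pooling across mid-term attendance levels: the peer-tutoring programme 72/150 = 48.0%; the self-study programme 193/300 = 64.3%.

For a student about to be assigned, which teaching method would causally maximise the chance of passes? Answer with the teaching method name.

The stratified and pooled comparisons disagree (the peer-tutoring programme wins within each mid-term attendance; the self-study programme wins overall), so the answer turns on the causal role of mid-term attendance.
Because the teaching method influences mid-term attendance, mid-term attendance is a post-treatment mediator, not a confounder. Stratifying on it would bias the estimate; the causal effect is the crude pooled difference.
Pooled: the peer-tutoring programme 48.0% vs the self-study programme 64.3%; the self-study programme is higher overall.

the self-study programme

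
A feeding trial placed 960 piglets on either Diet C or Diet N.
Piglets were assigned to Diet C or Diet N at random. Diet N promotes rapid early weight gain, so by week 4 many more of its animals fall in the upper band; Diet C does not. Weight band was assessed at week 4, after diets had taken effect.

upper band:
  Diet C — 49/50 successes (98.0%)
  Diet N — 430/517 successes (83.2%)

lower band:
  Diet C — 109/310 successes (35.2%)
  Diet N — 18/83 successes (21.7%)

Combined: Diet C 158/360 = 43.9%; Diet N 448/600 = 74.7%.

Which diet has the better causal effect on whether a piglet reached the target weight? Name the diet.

The week-4 weight band-specific comparison favours Diet C throughout, but the pooled figures favour Diet N. The question is whether to condition on week-4 weight band.
Week-4 weight band lies on the pathway diet → week-4 weight band → outcome, so adjusting for it blocks the indirect effect. For the total causal effect of diet, use the unadjusted pooled rates.
Pooled: Diet C 43.9% vs Diet N 74.7%; Diet N is higher overall.

Diet N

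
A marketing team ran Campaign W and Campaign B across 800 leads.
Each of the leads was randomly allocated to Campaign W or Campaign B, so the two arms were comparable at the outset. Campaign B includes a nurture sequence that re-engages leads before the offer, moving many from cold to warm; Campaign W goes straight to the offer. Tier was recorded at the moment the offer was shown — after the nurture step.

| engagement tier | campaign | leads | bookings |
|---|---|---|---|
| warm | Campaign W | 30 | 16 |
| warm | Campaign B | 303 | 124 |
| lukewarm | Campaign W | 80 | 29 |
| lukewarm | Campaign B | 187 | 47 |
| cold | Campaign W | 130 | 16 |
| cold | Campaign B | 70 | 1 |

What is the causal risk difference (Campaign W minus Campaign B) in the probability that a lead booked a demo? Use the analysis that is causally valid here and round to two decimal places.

Stratifying would compare campaigns among leads the campaigns themselves sorted into engagement tier groups — a form of selection on an intermediate. The unconditioned pooled rates give the total causal effect.
The causal difference is the pooled difference: 0.254 − 0.307 = -0.053.

-0.05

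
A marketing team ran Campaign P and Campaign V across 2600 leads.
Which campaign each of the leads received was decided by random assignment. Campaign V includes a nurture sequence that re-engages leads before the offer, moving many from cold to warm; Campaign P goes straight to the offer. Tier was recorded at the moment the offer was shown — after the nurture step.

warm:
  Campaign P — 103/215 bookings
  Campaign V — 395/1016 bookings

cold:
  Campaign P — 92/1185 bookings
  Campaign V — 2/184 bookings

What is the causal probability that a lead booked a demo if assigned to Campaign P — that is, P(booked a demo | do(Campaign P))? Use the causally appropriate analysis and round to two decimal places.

The engagement tier-specific comparison favours Campaign P throughout, but the pooled figures favour Campaign V. The question is whether to condition on engagement tier.
Engagement tier is recorded after the campaign and is itself shifted by it — it sits on the causal path from campaign to outcome. Conditioning on a mediator would strip out part of the effect we want; the pooled comparison gives the total causal effect.
So P(outcome | do(Campaign P)) is just the pooled rate for Campaign P: 195/1400 = 0.139.

0.14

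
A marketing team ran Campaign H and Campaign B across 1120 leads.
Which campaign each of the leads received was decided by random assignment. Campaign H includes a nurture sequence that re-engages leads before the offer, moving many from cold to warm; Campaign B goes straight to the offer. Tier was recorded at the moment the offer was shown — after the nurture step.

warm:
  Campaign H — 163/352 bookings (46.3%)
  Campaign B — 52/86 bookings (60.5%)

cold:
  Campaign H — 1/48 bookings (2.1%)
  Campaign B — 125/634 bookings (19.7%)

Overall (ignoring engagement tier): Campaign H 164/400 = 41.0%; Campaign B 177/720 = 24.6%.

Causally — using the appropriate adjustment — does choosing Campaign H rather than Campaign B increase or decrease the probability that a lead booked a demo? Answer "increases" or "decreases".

increases

Campaign B is higher inside every engagement tier stratum but Campaign H is higher in aggregate. Whether to stratify depends on how engagement tier relates to the campaign.
Engagement tier lies on the pathway campaign → engagement tier → outcome, so adjusting for it blocks the indirect effect. For the total causal effect of campaign, use the unadjusted pooled rates.
Pooled: Campaign H 41.0% vs Campaign B 24.6%; Campaign H is higher overall.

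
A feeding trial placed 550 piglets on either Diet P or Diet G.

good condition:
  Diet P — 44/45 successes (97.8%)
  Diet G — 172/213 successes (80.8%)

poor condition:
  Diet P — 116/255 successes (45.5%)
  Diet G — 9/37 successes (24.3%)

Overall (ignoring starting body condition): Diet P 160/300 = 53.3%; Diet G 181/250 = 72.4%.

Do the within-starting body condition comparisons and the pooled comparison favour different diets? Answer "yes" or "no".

Within each starting body condition level (good condition 97.8% vs 80.8%; poor condition 45.5% vs 24.3%), Diet P has the higher rate every time. Pooled: 53.3% vs 72.4% — Diet G has the higher rate overall. The two comparisons disagree.

yes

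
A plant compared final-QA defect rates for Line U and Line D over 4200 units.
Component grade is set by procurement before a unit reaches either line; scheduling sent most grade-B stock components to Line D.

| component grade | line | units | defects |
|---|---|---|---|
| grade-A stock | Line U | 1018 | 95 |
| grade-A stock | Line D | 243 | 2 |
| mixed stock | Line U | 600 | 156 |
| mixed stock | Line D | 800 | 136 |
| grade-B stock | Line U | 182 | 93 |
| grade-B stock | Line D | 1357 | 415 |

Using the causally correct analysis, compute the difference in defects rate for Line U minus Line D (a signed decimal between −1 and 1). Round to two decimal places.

+0.13

The component grade-specific comparison favours Line D throughout, but the pooled figures favour Line U. The question is whether to condition on component grade.
The imbalance in component grade arose from how units were allocated, not from anything the line did; and component grade independently affects the outcome. The pooled gap is confounded — condition on component grade.
Adjusting over the population distribution of component grade: 0.300·(0.093−0.008) + 0.333·(0.260−0.170) + 0.366·(0.511−0.306) = +0.131.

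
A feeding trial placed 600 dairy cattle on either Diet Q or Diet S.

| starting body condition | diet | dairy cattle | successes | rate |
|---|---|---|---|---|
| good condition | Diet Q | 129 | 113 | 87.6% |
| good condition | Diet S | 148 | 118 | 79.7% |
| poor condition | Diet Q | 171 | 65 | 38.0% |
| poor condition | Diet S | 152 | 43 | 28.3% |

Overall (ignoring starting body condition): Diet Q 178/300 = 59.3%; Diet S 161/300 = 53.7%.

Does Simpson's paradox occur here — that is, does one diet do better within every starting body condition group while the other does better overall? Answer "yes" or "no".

Within each starting body condition level (good condition 87.6% vs 79.7%; poor condition 38.0% vs 28.3%), Diet Q has the higher rate every time. Pooled: 59.3% vs 53.7% — Diet Q has the higher rate overall. They agree.

no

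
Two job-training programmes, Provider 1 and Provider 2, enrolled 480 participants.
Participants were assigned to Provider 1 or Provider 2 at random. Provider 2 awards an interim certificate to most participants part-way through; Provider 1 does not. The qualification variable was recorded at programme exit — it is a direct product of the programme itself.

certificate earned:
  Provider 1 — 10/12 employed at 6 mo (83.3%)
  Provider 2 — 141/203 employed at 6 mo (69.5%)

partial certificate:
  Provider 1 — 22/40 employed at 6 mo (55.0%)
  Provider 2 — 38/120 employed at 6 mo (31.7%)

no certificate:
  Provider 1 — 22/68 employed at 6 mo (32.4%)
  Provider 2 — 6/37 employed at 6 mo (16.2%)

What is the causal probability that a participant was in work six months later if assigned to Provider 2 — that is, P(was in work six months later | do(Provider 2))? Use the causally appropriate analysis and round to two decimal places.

Within every qualification attained during the programme level Provider 1 has the higher rate, yet pooled Provider 2 does — Simpson's reversal.
Qualification attained during the programme is recorded after the programme and is itself shifted by it — it sits on the causal path from programme to outcome. Conditioning on a mediator would strip out part of the effect we want; the pooled comparison gives the total causal effect.
So P(outcome | do(Provider 2)) is just the pooled rate for Provider 2: 185/360 = 0.514.

0.51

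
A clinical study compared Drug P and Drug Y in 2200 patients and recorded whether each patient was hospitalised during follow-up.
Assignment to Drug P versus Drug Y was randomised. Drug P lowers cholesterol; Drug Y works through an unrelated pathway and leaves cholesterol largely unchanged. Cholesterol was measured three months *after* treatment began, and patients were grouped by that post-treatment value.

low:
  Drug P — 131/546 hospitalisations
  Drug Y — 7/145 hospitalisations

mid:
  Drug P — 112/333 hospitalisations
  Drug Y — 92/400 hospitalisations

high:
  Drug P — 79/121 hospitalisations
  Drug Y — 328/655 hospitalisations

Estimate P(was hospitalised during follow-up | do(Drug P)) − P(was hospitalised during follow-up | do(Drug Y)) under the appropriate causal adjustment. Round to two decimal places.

Because the drug influences cholesterol, cholesterol is a post-treatment mediator, not a confounder. Stratifying on it would bias the estimate; the causal effect is the crude pooled difference.
The causal difference is the pooled difference: 0.322 − 0.356 = -0.034.

-0.03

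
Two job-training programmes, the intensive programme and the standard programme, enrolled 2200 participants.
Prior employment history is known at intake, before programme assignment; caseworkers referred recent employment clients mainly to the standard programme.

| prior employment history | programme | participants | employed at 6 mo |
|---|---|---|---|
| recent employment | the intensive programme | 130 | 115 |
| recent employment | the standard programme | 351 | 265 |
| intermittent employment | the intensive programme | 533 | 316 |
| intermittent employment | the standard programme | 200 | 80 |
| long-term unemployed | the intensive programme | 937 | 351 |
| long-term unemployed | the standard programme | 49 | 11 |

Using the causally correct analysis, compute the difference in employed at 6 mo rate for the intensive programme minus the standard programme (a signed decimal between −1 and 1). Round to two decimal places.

+0.16

The prior employment history-specific comparison favours the intensive programme throughout, but the pooled figures favour the standard programme. The question is whether to condition on prior employment history.
Here prior employment history is a common cause — it drives both which programme a case falls under and the outcome. The crude comparison mixes populations; the stratum-specific rates are the causally relevant ones.
Adjusting over the population distribution of prior employment history: 0.219·(0.885−0.755) + 0.333·(0.593−0.400) + 0.448·(0.375−0.224) = +0.160.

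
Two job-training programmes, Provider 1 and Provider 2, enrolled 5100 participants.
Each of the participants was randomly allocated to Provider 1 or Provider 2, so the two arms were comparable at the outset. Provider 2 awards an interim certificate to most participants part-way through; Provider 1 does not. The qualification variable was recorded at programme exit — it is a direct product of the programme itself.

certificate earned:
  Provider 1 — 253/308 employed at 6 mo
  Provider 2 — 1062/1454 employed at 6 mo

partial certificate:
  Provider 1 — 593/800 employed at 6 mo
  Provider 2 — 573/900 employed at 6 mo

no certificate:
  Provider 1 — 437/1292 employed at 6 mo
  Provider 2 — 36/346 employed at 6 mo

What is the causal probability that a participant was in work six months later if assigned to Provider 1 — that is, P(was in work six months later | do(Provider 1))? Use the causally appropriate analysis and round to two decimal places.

The qualification attained during the programme-specific comparison favours Provider 1 throughout, but the pooled figures favour Provider 2. The question is whether to condition on qualification attained during the programme.
Qualification attained during the programme is downstream of the programme. One should not condition on a consequence of treatment, so the overall rates are the right comparison.
So P(outcome | do(Provider 1)) is just the pooled rate for Provider 1: 1283/2400 = 0.535.

0.53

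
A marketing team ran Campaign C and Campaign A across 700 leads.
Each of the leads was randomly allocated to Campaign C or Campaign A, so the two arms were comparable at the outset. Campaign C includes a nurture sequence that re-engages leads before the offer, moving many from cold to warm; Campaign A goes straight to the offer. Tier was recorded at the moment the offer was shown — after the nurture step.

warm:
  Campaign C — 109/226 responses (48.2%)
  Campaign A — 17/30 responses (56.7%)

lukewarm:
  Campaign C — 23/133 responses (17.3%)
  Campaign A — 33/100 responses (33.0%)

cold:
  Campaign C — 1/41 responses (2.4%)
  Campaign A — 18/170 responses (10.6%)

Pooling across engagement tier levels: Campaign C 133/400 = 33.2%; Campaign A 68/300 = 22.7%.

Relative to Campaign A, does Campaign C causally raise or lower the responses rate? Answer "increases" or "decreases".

The stratified and pooled comparisons disagree (Campaign A wins within each engagement tier; Campaign C wins overall), so the answer turns on the causal role of engagement tier.
Stratifying would compare campaigns among leads the campaigns themselves sorted into engagement tier groups — a form of selection on an intermediate. The unconditioned pooled rates give the total causal effect.
Pooled: Campaign C 33.2% vs Campaign A 22.7%; Campaign C is higher overall.

increases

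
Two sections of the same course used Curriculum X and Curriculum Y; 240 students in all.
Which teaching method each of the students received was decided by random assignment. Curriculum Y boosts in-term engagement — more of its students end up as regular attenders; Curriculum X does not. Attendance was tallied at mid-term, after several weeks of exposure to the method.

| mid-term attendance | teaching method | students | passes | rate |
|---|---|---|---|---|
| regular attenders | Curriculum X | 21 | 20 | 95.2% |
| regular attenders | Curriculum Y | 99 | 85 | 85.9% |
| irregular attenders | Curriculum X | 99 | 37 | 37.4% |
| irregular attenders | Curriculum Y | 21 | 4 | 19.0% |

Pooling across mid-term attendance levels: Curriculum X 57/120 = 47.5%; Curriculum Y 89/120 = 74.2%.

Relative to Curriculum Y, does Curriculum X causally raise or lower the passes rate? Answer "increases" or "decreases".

The mid-term attendance-specific comparison favours Curriculum X throughout, but the pooled figures favour Curriculum Y. The question is whether to condition on mid-term attendance.
Mid-term attendance here is a post-treatment variable shaped by the teaching method; conditioning on it would introduce bias rather than remove it. The overall comparison is the causal one.
Pooled: Curriculum X 47.5% vs Curriculum Y 74.2%; Curriculum Y is higher overall.

decreases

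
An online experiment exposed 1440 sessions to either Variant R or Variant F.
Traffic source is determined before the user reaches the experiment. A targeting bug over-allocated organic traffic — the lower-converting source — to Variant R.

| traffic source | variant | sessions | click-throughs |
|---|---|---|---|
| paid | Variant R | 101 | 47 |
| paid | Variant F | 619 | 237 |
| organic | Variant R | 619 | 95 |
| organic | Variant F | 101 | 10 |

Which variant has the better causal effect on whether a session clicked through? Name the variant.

Nothing the variant does changes traffic source; the imbalance is an allocation artefact. With traffic source also predicting the outcome, the pooled figure is confounded, and the within-stratum comparison is the causal one.
Within each level — paid: 46.5% vs 38.3%; organic: 15.3% vs 9.9% — Variant R is higher every time.

Variant R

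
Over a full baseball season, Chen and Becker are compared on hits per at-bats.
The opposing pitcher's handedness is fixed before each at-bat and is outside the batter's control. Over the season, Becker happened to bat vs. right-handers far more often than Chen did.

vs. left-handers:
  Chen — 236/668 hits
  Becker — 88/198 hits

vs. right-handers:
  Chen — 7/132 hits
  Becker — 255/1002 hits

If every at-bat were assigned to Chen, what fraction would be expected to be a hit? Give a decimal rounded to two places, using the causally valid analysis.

Becker is higher inside every pitcher handedness stratum but Chen is higher in aggregate. Whether to stratify depends on how pitcher handedness relates to the player.
Here pitcher handedness is a common cause — it drives both which player a case falls under and the outcome. The crude comparison mixes populations; the stratum-specific rates are the causally relevant ones.
Standardising Chen to the population pitcher handedness mix: 0.433·236/668 + 0.567·7/132 = 0.183.

0.18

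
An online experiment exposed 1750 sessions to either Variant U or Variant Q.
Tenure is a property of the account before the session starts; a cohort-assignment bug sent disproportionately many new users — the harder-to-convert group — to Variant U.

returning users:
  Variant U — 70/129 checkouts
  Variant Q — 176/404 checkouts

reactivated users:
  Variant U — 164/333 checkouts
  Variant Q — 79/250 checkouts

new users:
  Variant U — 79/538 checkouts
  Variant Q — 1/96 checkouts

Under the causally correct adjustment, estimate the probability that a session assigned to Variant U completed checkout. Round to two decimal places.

0.38

Variant U is higher inside every user tenure stratum but Variant Q is higher in aggregate. Whether to stratify depends on how user tenure relates to the variant.
Nothing the variant does changes user tenure; the imbalance is an allocation artefact. With user tenure also predicting the outcome, the pooled figure is confounded, and the within-stratum comparison is the causal one.
Standardising Variant U to the population user tenure mix: 0.305·70/129 + 0.333·164/333 + 0.362·79/538 = 0.383.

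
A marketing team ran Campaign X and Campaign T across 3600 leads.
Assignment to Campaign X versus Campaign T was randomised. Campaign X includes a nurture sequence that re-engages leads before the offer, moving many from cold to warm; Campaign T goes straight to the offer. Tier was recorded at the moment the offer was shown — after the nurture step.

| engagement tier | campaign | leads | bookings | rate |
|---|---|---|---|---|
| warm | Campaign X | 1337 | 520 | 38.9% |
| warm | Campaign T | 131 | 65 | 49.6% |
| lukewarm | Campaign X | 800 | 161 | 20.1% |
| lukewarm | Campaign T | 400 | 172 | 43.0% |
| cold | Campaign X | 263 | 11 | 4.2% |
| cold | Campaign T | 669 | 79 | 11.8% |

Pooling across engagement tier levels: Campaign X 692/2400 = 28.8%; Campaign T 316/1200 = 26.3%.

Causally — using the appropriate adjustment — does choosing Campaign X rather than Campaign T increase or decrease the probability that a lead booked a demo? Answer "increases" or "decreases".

The stratified and pooled comparisons disagree (Campaign T wins within each engagement tier; Campaign X wins overall), so the answer turns on the causal role of engagement tier.
The distribution of engagement tier is itself part of what the campaign does — it is an intermediate outcome. Holding it fixed would remove that part of the effect; the total effect is the pooled difference.
Pooled: Campaign X 28.8% vs Campaign T 26.3%; Campaign X is higher overall.

increases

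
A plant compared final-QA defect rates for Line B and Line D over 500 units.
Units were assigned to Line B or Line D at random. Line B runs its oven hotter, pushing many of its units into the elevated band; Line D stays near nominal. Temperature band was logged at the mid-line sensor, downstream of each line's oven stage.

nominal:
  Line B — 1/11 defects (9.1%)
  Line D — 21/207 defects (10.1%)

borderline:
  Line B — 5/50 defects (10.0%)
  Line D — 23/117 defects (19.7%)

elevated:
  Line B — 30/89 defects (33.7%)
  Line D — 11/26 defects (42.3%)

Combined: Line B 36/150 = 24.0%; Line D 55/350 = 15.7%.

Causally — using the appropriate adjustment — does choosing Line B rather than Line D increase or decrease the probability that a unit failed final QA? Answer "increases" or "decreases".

The stratified and pooled comparisons disagree (Line B wins within each in-process temperature band; Line D wins overall), so the answer turns on the causal role of in-process temperature band.
Stratifying would compare lines among units the lines themselves sorted into in-process temperature band groups — a form of selection on an intermediate. The unconditioned pooled rates give the total causal effect.
Pooled: Line B 24.0% vs Line D 15.7%; Line D is lower overall.

increases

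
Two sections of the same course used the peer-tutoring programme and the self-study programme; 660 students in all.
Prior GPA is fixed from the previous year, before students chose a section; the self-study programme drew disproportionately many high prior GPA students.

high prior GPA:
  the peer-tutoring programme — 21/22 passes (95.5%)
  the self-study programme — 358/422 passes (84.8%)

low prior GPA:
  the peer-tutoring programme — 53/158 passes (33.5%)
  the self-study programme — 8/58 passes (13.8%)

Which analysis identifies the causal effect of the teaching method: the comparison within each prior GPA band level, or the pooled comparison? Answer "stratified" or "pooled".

stratified

Since prior GPA band is a pre-existing factor (not a product of the teaching method) and it affects the outcome on its own, it is a confounder. The stratified rates, not the pooled rate, identify the causal effect.
Within each level — high prior GPA: 95.5% vs 84.8%; low prior GPA: 33.5% vs 13.8% — the peer-tutoring programme is higher every time.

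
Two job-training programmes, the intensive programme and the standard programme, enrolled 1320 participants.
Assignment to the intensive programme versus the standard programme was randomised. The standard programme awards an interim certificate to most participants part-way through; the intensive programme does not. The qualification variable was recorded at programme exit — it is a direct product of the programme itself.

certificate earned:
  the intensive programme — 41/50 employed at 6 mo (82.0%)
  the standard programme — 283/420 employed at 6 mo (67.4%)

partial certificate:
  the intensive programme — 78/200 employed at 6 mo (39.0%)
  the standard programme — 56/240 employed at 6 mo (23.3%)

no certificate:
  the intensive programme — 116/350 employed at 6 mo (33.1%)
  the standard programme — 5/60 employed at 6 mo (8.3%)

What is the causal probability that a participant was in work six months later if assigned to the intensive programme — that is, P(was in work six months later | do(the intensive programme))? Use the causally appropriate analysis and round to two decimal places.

0.39

Qualification attained during the programme lies on the pathway programme → qualification attained during the programme → outcome, so adjusting for it blocks the indirect effect. For the total causal effect of programme, use the unadjusted pooled rates.
So P(outcome | do(the intensive programme)) is just the pooled rate for the intensive programme: 235/600 = 0.392.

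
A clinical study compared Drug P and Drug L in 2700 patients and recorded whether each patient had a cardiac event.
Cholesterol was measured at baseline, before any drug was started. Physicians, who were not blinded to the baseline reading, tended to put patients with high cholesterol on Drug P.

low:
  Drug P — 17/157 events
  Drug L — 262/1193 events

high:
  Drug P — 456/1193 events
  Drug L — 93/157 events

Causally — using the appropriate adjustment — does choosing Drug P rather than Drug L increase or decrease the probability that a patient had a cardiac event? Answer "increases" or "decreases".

decreases

Nothing the drug does changes cholesterol; the imbalance is an allocation artefact. With cholesterol also predicting the outcome, the pooled figure is confounded, and the within-stratum comparison is the causal one.
Within each level — low: 10.8% vs 22.0%; high: 38.2% vs 59.2% — Drug P is lower every time.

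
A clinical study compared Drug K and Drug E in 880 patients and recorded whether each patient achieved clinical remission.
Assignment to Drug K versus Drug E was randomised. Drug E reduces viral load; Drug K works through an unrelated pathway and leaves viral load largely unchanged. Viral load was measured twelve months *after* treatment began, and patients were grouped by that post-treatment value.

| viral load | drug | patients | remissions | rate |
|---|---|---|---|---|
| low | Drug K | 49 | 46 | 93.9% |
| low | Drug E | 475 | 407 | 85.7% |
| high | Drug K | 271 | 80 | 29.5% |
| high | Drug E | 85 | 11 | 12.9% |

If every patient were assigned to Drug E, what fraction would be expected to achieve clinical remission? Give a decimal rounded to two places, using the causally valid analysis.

Viral load is recorded after the drug and is itself shifted by it — it sits on the causal path from drug to outcome. Conditioning on a mediator would strip out part of the effect we want; the pooled comparison gives the total causal effect.
So P(outcome | do(Drug E)) is just the pooled rate for Drug E: 418/560 = 0.746.

0.75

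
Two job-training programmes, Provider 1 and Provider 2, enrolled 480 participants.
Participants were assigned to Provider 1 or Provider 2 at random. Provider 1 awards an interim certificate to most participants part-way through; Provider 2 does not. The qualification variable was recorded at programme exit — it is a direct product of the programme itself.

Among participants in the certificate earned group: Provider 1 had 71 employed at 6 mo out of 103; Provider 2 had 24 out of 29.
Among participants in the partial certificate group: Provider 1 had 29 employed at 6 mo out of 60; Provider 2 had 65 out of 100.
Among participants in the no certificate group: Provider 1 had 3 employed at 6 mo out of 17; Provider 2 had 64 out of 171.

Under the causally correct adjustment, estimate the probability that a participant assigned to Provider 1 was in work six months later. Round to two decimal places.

0.57

The qualification attained during the programme-specific comparison favours Provider 2 throughout, but the pooled figures favour Provider 1. The question is whether to condition on qualification attained during the programme.
Qualification attained during the programme here is a post-treatment variable shaped by the programme; conditioning on it would introduce bias rather than remove it. The overall comparison is the causal one.
So P(outcome | do(Provider 1)) is just the pooled rate for Provider 1: 103/180 = 0.572.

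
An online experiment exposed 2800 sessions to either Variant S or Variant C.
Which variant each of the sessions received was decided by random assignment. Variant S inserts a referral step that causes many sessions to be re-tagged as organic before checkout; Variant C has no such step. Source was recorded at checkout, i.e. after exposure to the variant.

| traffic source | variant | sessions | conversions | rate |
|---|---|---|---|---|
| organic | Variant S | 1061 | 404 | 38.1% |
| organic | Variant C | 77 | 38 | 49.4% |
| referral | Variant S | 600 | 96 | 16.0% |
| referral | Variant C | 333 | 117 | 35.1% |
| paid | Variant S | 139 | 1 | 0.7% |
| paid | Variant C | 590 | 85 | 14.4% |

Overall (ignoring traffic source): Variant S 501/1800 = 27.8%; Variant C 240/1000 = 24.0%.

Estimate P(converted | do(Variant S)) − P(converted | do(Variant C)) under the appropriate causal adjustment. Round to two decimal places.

+0.04

The traffic source-specific comparison favours Variant C throughout, but the pooled figures favour Variant S. The question is whether to condition on traffic source.
The distribution of traffic source is itself part of what the variant does — it is an intermediate outcome. Holding it fixed would remove that part of the effect; the total effect is the pooled difference.
The causal difference is the pooled difference: 0.278 − 0.240 = +0.038.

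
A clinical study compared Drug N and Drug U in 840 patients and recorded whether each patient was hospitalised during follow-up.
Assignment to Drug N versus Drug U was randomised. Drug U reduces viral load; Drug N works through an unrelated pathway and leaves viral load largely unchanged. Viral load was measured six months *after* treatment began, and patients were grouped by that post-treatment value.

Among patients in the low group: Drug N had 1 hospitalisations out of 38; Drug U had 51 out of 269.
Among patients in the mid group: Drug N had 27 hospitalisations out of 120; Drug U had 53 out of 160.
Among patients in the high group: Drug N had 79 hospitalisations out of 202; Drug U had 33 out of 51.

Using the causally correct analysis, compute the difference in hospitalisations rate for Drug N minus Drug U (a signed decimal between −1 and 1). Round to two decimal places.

+0.01

The stratified and pooled comparisons disagree (Drug N wins within each viral load; Drug U wins overall), so the answer turns on the causal role of viral load.
Stratifying would compare drugs among patients the drugs themselves sorted into viral load groups — a form of selection on an intermediate. The unconditioned pooled rates give the total causal effect.
The causal difference is the pooled difference: 0.297 − 0.285 = +0.012.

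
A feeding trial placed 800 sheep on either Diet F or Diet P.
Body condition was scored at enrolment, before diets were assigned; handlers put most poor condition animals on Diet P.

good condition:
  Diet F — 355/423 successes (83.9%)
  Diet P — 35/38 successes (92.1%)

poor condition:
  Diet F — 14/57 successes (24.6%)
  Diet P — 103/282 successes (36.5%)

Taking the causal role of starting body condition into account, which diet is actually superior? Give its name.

Diet P

Since starting body condition is a pre-existing factor (not a product of the diet) and it affects the outcome on its own, it is a confounder. The stratified rates, not the pooled rate, identify the causal effect.
Within each level — good condition: 83.9% vs 92.1%; poor condition: 24.6% vs 36.5% — Diet P is higher every time.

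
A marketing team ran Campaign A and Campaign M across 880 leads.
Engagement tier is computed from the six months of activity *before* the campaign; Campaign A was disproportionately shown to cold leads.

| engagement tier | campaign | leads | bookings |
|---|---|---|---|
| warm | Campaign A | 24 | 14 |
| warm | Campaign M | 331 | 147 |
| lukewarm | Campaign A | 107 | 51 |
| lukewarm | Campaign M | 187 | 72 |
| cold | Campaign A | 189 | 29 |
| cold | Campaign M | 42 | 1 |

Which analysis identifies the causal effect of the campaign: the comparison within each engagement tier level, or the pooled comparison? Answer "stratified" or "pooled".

stratified

Since engagement tier is a pre-existing factor (not a product of the campaign) and it affects the outcome on its own, it is a confounder. The stratified rates, not the pooled rate, identify the causal effect.
Within each level — warm: 58.3% vs 44.4%; lukewarm: 47.7% vs 38.5%; cold: 15.3% vs 2.4% — Campaign A is higher every time.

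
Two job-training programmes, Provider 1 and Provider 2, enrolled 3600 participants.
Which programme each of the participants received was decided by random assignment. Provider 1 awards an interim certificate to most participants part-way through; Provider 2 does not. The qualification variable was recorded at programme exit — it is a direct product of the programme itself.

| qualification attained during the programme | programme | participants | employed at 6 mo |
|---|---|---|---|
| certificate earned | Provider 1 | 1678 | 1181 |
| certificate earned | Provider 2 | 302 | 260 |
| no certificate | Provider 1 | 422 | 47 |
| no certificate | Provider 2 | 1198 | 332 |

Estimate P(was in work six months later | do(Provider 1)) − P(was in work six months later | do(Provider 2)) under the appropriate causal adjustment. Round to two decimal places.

The distribution of qualification attained during the programme is itself part of what the programme does — it is an intermediate outcome. Holding it fixed would remove that part of the effect; the total effect is the pooled difference.
The causal difference is the pooled difference: 0.585 − 0.395 = +0.190.

+0.19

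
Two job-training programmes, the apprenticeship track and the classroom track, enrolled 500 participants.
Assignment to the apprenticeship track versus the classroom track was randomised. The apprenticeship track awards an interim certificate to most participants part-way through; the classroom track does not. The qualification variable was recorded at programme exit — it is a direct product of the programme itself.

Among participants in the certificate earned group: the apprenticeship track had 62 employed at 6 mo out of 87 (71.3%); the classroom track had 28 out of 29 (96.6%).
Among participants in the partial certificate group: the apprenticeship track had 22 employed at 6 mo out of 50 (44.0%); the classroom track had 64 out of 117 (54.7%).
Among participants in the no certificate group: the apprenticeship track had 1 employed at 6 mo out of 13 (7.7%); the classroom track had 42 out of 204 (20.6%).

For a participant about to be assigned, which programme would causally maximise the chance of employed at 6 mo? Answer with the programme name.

the classroom track is higher inside every qualification attained during the programme stratum but the apprenticeship track is higher in aggregate. Whether to stratify depends on how qualification attained during the programme relates to the programme.
Qualification attained during the programme is downstream of the programme. One should not condition on a consequence of treatment, so the overall rates are the right comparison.
Pooled: the apprenticeship track 56.7% vs the classroom track 38.3%; the apprenticeship track is higher overall.

the apprenticeship track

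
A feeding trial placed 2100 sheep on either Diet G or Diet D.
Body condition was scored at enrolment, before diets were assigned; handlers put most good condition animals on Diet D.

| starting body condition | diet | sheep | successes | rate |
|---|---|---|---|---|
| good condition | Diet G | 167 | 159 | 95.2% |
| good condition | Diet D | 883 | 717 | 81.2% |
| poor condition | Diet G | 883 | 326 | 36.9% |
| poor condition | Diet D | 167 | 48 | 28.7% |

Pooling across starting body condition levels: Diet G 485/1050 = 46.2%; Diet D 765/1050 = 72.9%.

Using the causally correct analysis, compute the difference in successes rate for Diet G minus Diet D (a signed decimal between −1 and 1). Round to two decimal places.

Since starting body condition is a pre-existing factor (not a product of the diet) and it affects the outcome on its own, it is a confounder. The stratified rates, not the pooled rate, identify the causal effect.
Adjusting over the population distribution of starting body condition: 0.500·(0.952−0.812) + 0.500·(0.369−0.287) = +0.111.

+0.11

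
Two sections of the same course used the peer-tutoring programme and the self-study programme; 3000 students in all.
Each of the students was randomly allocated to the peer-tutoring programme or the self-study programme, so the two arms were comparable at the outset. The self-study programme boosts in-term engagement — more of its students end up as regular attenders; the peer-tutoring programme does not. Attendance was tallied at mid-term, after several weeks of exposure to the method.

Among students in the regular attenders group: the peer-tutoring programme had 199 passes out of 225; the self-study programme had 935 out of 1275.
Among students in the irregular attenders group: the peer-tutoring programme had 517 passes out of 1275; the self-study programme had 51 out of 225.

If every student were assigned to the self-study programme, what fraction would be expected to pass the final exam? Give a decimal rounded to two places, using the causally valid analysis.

The distribution of mid-term attendance is itself part of what the teaching method does — it is an intermediate outcome. Holding it fixed would remove that part of the effect; the total effect is the pooled difference.
So P(outcome | do(the self-study programme)) is just the pooled rate for the self-study programme: 986/1500 = 0.657.

0.66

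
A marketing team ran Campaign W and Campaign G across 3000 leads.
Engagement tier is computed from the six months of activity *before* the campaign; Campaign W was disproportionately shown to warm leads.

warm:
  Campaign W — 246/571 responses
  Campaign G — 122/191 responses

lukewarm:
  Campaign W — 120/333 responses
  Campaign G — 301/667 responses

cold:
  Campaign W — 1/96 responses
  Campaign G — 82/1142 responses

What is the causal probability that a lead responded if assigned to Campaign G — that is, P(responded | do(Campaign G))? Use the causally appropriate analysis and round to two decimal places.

Engagement tier is set before the campaign has any effect — it is not caused by the campaign — and it independently drives the outcome. That makes it a confounder, so the causal comparison is within engagement tier levels.
Standardising Campaign G to the population engagement tier mix: 0.254·122/191 + 0.333·301/667 + 0.413·82/1142 = 0.342.

0.34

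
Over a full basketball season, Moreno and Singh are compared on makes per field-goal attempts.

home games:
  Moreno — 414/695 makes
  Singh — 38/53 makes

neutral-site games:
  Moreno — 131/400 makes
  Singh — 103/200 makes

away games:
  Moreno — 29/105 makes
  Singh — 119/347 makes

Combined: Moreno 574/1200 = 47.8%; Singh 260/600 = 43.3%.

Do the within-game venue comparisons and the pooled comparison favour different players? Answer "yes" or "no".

Within each game venue level (home games 59.6% vs 71.7%; neutral-site games 32.8% vs 51.5%; away games 27.6% vs 34.3%), Singh has the higher rate every time. Pooled: 47.8% vs 43.3% — Moreno has the higher rate overall. The two comparisons disagree.

yes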